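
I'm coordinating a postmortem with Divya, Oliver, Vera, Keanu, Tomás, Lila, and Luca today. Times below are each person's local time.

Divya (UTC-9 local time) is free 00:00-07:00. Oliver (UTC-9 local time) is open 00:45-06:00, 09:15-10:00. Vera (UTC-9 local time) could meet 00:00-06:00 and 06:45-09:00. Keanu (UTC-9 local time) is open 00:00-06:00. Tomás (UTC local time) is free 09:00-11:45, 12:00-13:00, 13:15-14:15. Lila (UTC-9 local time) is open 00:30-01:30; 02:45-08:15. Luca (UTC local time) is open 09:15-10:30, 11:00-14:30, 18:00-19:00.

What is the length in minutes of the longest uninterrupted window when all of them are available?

60

Divya in UTC: 09:00-16:00 (add 9h to convert from UTC-9).
Oliver in UTC: 09:45-15:00, 18:15-19:00 (add 9h to convert from UTC-9).
Vera in UTC: 09:00-15:00, 15:45-18:00 (add 9h to convert from UTC-9).
Keanu in UTC: 09:00-15:00 (add 9h to convert from UTC-9).
Tomás in UTC: 09:00-11:45, 12:00-13:00, 13:15-14:15.
Lila in UTC: 09:30-10:30, 11:45-17:15 (add 9h to convert from UTC-9).
Luca in UTC: 09:15-10:30, 11:00-14:30, 18:00-19:00.
Divya ∩ Oliver: 09:45-15:00.
Divya ∩ Oliver ∩ Vera: 09:45-15:00.
Divya ∩ Oliver ∩ Vera ∩ Keanu: 09:45-15:00.
Divya ∩ Oliver ∩ Vera ∩ Keanu ∩ Tomás: 09:45-11:45, 12:00-13:00, 13:15-14:15.
Divya ∩ Oliver ∩ Vera ∩ Keanu ∩ Tomás ∩ Lila: 09:45-10:30, 12:00-13:00, 13:15-14:15.
Divya ∩ Oliver ∩ Vera ∩ Keanu ∩ Tomás ∩ Lila ∩ Luca: 09:45-10:30, 12:00-13:00, 13:15-14:15.
The longest is 12:00-13:00 at 60 minutes.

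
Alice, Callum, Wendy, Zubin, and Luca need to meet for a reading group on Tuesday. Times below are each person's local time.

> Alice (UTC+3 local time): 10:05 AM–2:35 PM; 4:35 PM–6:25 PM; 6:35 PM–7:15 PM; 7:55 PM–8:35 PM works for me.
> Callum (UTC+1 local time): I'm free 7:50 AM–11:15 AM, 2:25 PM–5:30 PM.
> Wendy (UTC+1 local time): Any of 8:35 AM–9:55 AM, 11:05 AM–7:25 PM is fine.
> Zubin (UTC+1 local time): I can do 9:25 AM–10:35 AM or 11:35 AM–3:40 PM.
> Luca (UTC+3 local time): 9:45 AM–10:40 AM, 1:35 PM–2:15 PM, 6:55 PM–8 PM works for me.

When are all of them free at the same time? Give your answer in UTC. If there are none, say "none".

Alice in UTC: 07:05-11:35, 13:35-15:25, 15:35-16:15, 16:55-17:35 (subtract 3h to convert from UTC+3).
Callum in UTC: 06:50-10:15, 13:25-16:30 (subtract 1h to convert from UTC+1).
Wendy in UTC: 07:35-08:55, 10:05-18:25 (subtract 1h to convert from UTC+1).
Zubin in UTC: 08:25-09:35, 10:35-14:40 (subtract 1h to convert from UTC+1).
Luca in UTC: 06:45-07:40, 10:35-11:15, 15:55-17:00 (subtract 3h to convert from UTC+3).
Alice ∩ Callum: 07:05-10:15, 13:35-15:25, 15:35-16:15.
Alice ∩ Callum ∩ Wendy: 07:35-08:55, 10:05-10:15, 13:35-15:25, 15:35-16:15.
Alice ∩ Callum ∩ Wendy ∩ Zubin: 08:25-08:55, 13:35-14:40.
Alice ∩ Callum ∩ Wendy ∩ Zubin ∩ Luca: ∅.
There is no time when everyone is free.

none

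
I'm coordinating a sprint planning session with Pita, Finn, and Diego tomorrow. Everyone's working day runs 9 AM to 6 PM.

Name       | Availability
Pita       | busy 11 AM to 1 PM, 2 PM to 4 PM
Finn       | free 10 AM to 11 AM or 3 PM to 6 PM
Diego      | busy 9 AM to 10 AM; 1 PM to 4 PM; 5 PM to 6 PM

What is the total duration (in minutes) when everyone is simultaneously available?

Pita free: 09:00-11:00, 13:00-14:00, 16:00-18:00 (invert busy blocks within the working day).
Finn free: 10:00-11:00, 15:00-18:00.
Diego free: 10:00-13:00, 16:00-17:00 (invert busy blocks within the working day).
Pita ∩ Finn: 10:00-11:00, 16:00-18:00.
Pita ∩ Finn ∩ Diego: 10:00-11:00, 16:00-17:00.
Those are the intersection windows.
Summing the common windows: 60 + 60 = 120 minutes.

120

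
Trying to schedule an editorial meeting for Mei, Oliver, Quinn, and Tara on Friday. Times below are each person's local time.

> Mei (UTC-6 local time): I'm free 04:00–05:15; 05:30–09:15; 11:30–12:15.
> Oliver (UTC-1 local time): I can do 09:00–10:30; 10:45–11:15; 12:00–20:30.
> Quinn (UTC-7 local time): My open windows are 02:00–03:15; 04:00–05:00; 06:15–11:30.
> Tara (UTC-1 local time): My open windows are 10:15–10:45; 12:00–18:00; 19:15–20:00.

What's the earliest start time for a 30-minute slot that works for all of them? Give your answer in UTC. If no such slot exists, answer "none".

13:15

Mei in UTC: 10:00-11:15, 11:30-15:15, 17:30-18:15 (add 6h to convert from UTC-6).
Oliver in UTC: 10:00-11:30, 11:45-12:15, 13:00-21:30 (add 1h to convert from UTC-1).
Quinn in UTC: 09:00-10:15, 11:00-12:00, 13:15-18:30 (add 7h to convert from UTC-7).
Tara in UTC: 11:15-11:45, 13:00-19:00, 20:15-21:00 (add 1h to convert from UTC-1).
Mei ∩ Oliver: 10:00-11:15, 11:45-12:15, 13:00-15:15, 17:30-18:15.
Mei ∩ Oliver ∩ Quinn: 10:00-10:15, 11:00-11:15, 11:45-12:00, 13:15-15:15, 17:30-18:15.
Mei ∩ Oliver ∩ Quinn ∩ Tara: 13:15-15:15, 17:30-18:15.
The first common window of at least 30 minutes is 13:15-15:15, so the earliest start is 13:15.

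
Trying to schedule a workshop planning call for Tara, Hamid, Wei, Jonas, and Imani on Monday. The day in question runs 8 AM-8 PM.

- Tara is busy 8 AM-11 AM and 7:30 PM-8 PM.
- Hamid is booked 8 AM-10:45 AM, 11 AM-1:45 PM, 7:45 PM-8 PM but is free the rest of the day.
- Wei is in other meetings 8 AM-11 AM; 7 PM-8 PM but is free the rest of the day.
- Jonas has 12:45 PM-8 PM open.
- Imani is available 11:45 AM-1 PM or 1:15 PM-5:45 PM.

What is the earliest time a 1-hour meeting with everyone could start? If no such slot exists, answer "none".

13:45

Tara free: 11:00-19:30 (invert busy blocks within the working day).
Hamid free: 10:45-11:00, 13:45-19:45 (invert busy blocks within the working day).
Wei free: 11:00-19:00 (invert busy blocks within the working day).
Jonas free: 12:45-20:00.
Imani free: 11:45-13:00, 13:15-17:45.
Tara ∩ Hamid: 13:45-19:30.
Tara ∩ Hamid ∩ Wei: 13:45-19:00.
Tara ∩ Hamid ∩ Wei ∩ Jonas: 13:45-19:00.
Tara ∩ Hamid ∩ Wei ∩ Jonas ∩ Imani: 13:45-17:45.
The first common window of at least 60 minutes is 13:45-17:45, so the earliest start is 13:45.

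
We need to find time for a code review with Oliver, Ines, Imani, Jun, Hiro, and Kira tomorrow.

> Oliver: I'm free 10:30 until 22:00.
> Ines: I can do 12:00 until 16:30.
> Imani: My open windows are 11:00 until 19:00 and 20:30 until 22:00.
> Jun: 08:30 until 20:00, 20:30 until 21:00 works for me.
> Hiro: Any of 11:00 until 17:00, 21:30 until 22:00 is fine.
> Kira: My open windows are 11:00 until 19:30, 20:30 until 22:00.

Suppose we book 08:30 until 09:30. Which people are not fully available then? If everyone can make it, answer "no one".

Oliver: not fully free for 08:30-09:30. Ines: not fully free for 08:30-09:30. Imani: not fully free for 08:30-09:30. Jun: free for 08:30-09:30. Hiro: not fully free for 08:30-09:30. Kira: not fully free for 08:30-09:30.

Hiro, Imani, Ines, Kira, Oliver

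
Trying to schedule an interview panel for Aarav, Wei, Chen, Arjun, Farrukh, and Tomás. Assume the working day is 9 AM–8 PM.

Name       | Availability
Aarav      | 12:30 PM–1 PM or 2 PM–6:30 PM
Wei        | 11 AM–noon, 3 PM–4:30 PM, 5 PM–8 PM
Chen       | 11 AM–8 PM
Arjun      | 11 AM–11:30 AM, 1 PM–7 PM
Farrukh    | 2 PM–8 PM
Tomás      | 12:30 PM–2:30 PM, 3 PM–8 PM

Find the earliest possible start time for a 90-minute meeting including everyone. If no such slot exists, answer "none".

15:00

Aarav ∩ Wei: 15:00-16:30, 17:00-18:30.
Aarav ∩ Wei ∩ Chen: 15:00-16:30, 17:00-18:30.
Aarav ∩ Wei ∩ Chen ∩ Arjun: 15:00-16:30, 17:00-18:30.
Aarav ∩ Wei ∩ Chen ∩ Arjun ∩ Farrukh: 15:00-16:30, 17:00-18:30.
Aarav ∩ Wei ∩ Chen ∩ Arjun ∩ Farrukh ∩ Tomás: 15:00-16:30, 17:00-18:30.
The first common window of at least 90 minutes is 15:00-16:30, so the earliest start is 15:00.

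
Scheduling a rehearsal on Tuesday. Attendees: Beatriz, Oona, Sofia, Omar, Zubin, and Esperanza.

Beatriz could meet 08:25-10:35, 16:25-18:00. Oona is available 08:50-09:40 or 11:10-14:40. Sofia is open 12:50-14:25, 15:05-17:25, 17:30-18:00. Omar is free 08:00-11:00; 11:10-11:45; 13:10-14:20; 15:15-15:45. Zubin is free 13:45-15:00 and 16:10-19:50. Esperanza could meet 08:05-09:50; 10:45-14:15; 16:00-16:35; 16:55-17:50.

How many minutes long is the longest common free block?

0

Beatriz ∩ Oona: 08:50-09:40.
Beatriz ∩ Oona ∩ Sofia: ∅.
Beatriz ∩ Oona ∩ Sofia ∩ Omar: ∅.
Beatriz ∩ Oona ∩ Sofia ∩ Omar ∩ Zubin: ∅.
Beatriz ∩ Oona ∩ Sofia ∩ Omar ∩ Zubin ∩ Esperanza: ∅.
There is no time when everyone is free.
No common window exists, so the longest block is 0 minutes.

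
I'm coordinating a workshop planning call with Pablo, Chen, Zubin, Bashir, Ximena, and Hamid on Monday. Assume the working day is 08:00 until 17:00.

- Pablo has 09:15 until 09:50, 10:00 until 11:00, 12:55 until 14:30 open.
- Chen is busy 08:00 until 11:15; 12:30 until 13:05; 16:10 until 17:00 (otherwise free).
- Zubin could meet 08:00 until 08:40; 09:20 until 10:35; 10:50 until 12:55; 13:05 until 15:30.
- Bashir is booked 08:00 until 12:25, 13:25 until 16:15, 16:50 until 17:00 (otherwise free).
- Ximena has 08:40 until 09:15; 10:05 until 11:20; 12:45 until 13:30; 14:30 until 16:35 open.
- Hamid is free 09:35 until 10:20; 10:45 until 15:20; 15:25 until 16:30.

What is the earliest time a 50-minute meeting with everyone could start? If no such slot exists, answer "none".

none

Pablo free: 09:15-09:50, 10:00-11:00, 12:55-14:30.
Chen free: 11:15-12:30, 13:05-16:10 (invert busy blocks within the working day).
Zubin free: 08:00-08:40, 09:20-10:35, 10:50-12:55, 13:05-15:30.
Bashir free: 12:25-13:25, 16:15-16:50 (invert busy blocks within the working day).
Ximena free: 08:40-09:15, 10:05-11:20, 12:45-13:30, 14:30-16:35.
Hamid free: 09:35-10:20, 10:45-15:20, 15:25-16:30.
Pablo ∩ Chen: 13:05-14:30.
Pablo ∩ Chen ∩ Zubin: 13:05-14:30.
Pablo ∩ Chen ∩ Zubin ∩ Bashir: 13:05-13:25.
Pablo ∩ Chen ∩ Zubin ∩ Bashir ∩ Ximena: 13:05-13:25.
Pablo ∩ Chen ∩ Zubin ∩ Bashir ∩ Ximena ∩ Hamid: 13:05-13:25.
So the common availability across everyone is 13:05-13:25.
No common window is at least 50 minutes long.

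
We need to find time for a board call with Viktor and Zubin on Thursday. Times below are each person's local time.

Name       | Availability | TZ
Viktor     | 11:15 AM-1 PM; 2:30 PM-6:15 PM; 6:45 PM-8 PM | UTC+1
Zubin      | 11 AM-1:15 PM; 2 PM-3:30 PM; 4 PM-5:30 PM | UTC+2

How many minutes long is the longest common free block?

90

Viktor in UTC: 10:15-12:00, 13:30-17:15, 17:45-19:00 (subtract 1h to convert from UTC+1).
Zubin in UTC: 09:00-11:15, 12:00-13:30, 14:00-15:30 (subtract 2h to convert from UTC+2).
Viktor ∩ Zubin: 10:15-11:15, 14:00-15:30.
So the common availability across everyone is 10:15-11:15, 14:00-15:30.
The longest is 14:00-15:30 at 90 minutes.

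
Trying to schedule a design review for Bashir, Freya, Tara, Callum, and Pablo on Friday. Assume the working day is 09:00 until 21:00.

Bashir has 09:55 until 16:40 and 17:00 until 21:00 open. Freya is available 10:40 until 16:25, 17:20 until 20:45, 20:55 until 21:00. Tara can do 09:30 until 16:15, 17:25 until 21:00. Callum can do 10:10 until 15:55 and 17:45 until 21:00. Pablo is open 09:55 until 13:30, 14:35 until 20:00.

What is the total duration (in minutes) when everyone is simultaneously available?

Bashir ∩ Freya: 10:40-16:25, 17:20-20:45, 20:55-21:00.
Bashir ∩ Freya ∩ Tara: 10:40-16:15, 17:25-20:45, 20:55-21:00.
Bashir ∩ Freya ∩ Tara ∩ Callum: 10:40-15:55, 17:45-20:45, 20:55-21:00.
Bashir ∩ Freya ∩ Tara ∩ Callum ∩ Pablo: 10:40-13:30, 14:35-15:55, 17:45-20:00.
Summing the common windows: 170 + 80 + 135 = 385 minutes.

385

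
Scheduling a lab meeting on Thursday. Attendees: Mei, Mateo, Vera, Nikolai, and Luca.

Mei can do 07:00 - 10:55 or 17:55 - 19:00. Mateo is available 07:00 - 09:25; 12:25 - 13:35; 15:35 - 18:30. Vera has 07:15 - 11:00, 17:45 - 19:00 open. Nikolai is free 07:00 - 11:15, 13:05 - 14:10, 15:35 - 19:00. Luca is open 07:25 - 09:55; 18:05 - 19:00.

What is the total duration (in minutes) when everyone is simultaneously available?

145

Mei ∩ Mateo: 07:00-09:25, 17:55-18:30.
Mei ∩ Mateo ∩ Vera: 07:15-09:25, 17:55-18:30.
Mei ∩ Mateo ∩ Vera ∩ Nikolai: 07:15-09:25, 17:55-18:30.
Mei ∩ Mateo ∩ Vera ∩ Nikolai ∩ Luca: 07:25-09:25, 18:05-18:30.
Summing the common windows: 120 + 25 = 145 minutes.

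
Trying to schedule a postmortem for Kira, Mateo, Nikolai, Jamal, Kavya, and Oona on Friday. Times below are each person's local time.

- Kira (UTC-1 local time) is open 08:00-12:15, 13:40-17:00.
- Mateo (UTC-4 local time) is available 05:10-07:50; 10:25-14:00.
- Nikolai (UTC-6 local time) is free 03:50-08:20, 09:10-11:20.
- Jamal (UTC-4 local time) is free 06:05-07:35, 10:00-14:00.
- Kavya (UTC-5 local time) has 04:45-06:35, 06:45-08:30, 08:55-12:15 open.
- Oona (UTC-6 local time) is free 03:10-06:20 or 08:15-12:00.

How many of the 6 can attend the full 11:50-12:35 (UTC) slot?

3

Kira in UTC: 09:00-13:15, 14:40-18:00 (add 1h to convert from UTC-1).
Mateo in UTC: 09:10-11:50, 14:25-18:00 (add 4h to convert from UTC-4).
Nikolai in UTC: 09:50-14:20, 15:10-17:20 (add 6h to convert from UTC-6).
Jamal in UTC: 10:05-11:35, 14:00-18:00 (add 4h to convert from UTC-4).
Kavya in UTC: 09:45-11:35, 11:45-13:30, 13:55-17:15 (add 5h to convert from UTC-5).
Oona in UTC: 09:10-12:20, 14:15-18:00 (add 6h to convert from UTC-6).
Kira, Nikolai, and Kavya can make the full 11:50-12:35 slot — that's 3.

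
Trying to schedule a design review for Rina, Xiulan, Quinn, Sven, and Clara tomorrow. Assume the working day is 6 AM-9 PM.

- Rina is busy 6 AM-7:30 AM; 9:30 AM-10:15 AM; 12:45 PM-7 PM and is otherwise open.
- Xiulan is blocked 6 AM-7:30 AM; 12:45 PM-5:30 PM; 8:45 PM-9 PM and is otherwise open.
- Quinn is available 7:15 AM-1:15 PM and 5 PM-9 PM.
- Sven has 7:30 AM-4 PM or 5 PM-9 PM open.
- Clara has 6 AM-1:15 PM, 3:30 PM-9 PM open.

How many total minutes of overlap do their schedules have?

Rina free: 07:30-09:30, 10:15-12:45, 19:00-21:00 (invert busy blocks within the working day).
Xiulan free: 07:30-12:45, 17:30-20:45 (invert busy blocks within the working day).
Quinn free: 07:15-13:15, 17:00-21:00.
Sven free: 07:30-16:00, 17:00-21:00.
Clara free: 06:00-13:15, 15:30-21:00.
Rina ∩ Xiulan: 07:30-09:30, 10:15-12:45, 19:00-20:45.
Rina ∩ Xiulan ∩ Quinn: 07:30-09:30, 10:15-12:45, 19:00-20:45.
Rina ∩ Xiulan ∩ Quinn ∩ Sven: 07:30-09:30, 10:15-12:45, 19:00-20:45.
Rina ∩ Xiulan ∩ Quinn ∩ Sven ∩ Clara: 07:30-09:30, 10:15-12:45, 19:00-20:45.
So the common availability across everyone is 07:30-09:30, 10:15-12:45, 19:00-20:45.
Summing the common windows: 120 + 150 + 105 = 375 minutes.

375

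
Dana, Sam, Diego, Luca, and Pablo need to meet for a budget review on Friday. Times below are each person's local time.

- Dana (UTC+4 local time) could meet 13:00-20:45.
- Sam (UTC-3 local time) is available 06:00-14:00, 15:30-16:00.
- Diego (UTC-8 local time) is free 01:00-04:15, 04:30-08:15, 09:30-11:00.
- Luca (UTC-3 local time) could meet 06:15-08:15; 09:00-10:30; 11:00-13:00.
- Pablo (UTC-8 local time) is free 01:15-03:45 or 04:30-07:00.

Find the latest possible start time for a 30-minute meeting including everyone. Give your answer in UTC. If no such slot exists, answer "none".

14:30

Dana in UTC: 09:00-16:45 (subtract 4h to convert from UTC+4).
Sam in UTC: 09:00-17:00, 18:30-19:00 (add 3h to convert from UTC-3).
Diego in UTC: 09:00-12:15, 12:30-16:15, 17:30-19:00 (add 8h to convert from UTC-8).
Luca in UTC: 09:15-11:15, 12:00-13:30, 14:00-16:00 (add 3h to convert from UTC-3).
Pablo in UTC: 09:15-11:45, 12:30-15:00 (add 8h to convert from UTC-8).
Dana ∩ Sam: 09:00-16:45.
Dana ∩ Sam ∩ Diego: 09:00-12:15, 12:30-16:15.
Dana ∩ Sam ∩ Diego ∩ Luca: 09:15-11:15, 12:00-12:15, 12:30-13:30, 14:00-16:00.
Dana ∩ Sam ∩ Diego ∩ Luca ∩ Pablo: 09:15-11:15, 12:30-13:30, 14:00-15:00.
Those are the intersection windows.
The last common window of at least 30 minutes is 14:00-15:00; a 30-minute meeting can start as late as 14:30 and still end by 15:00.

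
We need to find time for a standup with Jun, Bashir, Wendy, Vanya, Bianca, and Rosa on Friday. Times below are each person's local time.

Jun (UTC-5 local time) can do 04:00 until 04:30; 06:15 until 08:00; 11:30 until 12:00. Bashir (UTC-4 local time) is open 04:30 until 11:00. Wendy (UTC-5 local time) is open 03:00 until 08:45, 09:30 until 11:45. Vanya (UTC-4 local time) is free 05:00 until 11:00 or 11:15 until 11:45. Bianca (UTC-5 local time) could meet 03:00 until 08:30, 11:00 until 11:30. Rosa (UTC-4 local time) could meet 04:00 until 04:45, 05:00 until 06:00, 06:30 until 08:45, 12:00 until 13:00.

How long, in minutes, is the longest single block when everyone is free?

90

Jun in UTC: 09:00-09:30, 11:15-13:00, 16:30-17:00 (add 5h to convert from UTC-5).
Bashir in UTC: 08:30-15:00 (add 4h to convert from UTC-4).
Wendy in UTC: 08:00-13:45, 14:30-16:45 (add 5h to convert from UTC-5).
Vanya in UTC: 09:00-15:00, 15:15-15:45 (add 4h to convert from UTC-4).
Bianca in UTC: 08:00-13:30, 16:00-16:30 (add 5h to convert from UTC-5).
Rosa in UTC: 08:00-08:45, 09:00-10:00, 10:30-12:45, 16:00-17:00 (add 4h to convert from UTC-4).
Jun ∩ Bashir: 09:00-09:30, 11:15-13:00.
Jun ∩ Bashir ∩ Wendy: 09:00-09:30, 11:15-13:00.
Jun ∩ Bashir ∩ Wendy ∩ Vanya: 09:00-09:30, 11:15-13:00.
Jun ∩ Bashir ∩ Wendy ∩ Vanya ∩ Bianca: 09:00-09:30, 11:15-13:00.
Jun ∩ Bashir ∩ Wendy ∩ Vanya ∩ Bianca ∩ Rosa: 09:00-09:30, 11:15-12:45.
So the common availability across everyone is 09:00-09:30, 11:15-12:45.
The longest is 11:15-12:45 at 90 minutes.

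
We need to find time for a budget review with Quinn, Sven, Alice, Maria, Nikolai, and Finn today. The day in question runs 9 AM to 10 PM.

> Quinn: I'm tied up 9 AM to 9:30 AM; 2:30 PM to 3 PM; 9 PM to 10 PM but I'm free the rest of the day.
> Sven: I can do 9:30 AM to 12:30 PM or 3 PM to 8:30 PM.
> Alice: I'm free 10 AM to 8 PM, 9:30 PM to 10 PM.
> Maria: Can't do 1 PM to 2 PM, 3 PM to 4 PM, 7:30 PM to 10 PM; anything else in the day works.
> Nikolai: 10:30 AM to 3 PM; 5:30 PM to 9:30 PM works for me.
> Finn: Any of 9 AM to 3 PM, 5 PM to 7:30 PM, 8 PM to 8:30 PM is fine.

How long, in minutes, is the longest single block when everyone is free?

Quinn free: 09:30-14:30, 15:00-21:00 (invert busy blocks within the working day).
Sven free: 09:30-12:30, 15:00-20:30.
Alice free: 10:00-20:00, 21:30-22:00.
Maria free: 09:00-13:00, 14:00-15:00, 16:00-19:30 (invert busy blocks within the working day).
Nikolai free: 10:30-15:00, 17:30-21:30.
Finn free: 09:00-15:00, 17:00-19:30, 20:00-20:30.
Quinn ∩ Sven: 09:30-12:30, 15:00-20:30.
Quinn ∩ Sven ∩ Alice: 10:00-12:30, 15:00-20:00.
Quinn ∩ Sven ∩ Alice ∩ Maria: 10:00-12:30, 16:00-19:30.
Quinn ∩ Sven ∩ Alice ∩ Maria ∩ Nikolai: 10:30-12:30, 17:30-19:30.
Quinn ∩ Sven ∩ Alice ∩ Maria ∩ Nikolai ∩ Finn: 10:30-12:30, 17:30-19:30.
So the common availability across everyone is 10:30-12:30, 17:30-19:30.
The longest is 10:30-12:30 at 120 minutes.

120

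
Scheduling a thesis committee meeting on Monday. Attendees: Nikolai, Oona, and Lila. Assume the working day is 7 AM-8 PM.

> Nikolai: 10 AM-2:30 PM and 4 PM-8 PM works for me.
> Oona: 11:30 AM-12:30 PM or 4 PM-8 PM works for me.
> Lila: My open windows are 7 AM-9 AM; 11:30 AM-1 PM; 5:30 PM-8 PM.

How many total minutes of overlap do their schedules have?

Nikolai ∩ Oona: 11:30-12:30, 16:00-20:00.
Nikolai ∩ Oona ∩ Lila: 11:30-12:30, 17:30-20:00.
So the common availability across everyone is 11:30-12:30, 17:30-20:00.
Summing the common windows: 60 + 150 = 210 minutes.

210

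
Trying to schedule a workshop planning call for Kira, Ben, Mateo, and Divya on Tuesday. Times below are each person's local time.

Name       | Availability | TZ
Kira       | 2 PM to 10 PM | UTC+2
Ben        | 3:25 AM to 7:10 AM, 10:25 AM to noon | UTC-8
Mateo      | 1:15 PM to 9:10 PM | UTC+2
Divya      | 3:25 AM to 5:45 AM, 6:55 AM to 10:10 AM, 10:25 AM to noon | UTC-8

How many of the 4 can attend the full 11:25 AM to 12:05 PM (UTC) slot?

Kira in UTC: 12:00-20:00 (subtract 2h to convert from UTC+2).
Ben in UTC: 11:25-15:10, 18:25-20:00 (add 8h to convert from UTC-8).
Mateo in UTC: 11:15-19:10 (subtract 2h to convert from UTC+2).
Divya in UTC: 11:25-13:45, 14:55-18:10, 18:25-20:00 (add 8h to convert from UTC-8).
Ben, Mateo, and Divya can make the full 11:25-12:05 slot — that's 3.

3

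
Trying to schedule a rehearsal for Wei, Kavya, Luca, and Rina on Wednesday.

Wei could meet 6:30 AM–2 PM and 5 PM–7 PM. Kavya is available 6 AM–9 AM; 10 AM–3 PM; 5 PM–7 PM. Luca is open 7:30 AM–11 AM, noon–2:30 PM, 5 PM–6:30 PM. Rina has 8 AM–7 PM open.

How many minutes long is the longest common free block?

120

Wei ∩ Kavya: 06:30-09:00, 10:00-14:00, 17:00-19:00.
Wei ∩ Kavya ∩ Luca: 07:30-09:00, 10:00-11:00, 12:00-14:00, 17:00-18:30.
Wei ∩ Kavya ∩ Luca ∩ Rina: 08:00-09:00, 10:00-11:00, 12:00-14:00, 17:00-18:30.
The longest is 12:00-14:00 at 120 minutes.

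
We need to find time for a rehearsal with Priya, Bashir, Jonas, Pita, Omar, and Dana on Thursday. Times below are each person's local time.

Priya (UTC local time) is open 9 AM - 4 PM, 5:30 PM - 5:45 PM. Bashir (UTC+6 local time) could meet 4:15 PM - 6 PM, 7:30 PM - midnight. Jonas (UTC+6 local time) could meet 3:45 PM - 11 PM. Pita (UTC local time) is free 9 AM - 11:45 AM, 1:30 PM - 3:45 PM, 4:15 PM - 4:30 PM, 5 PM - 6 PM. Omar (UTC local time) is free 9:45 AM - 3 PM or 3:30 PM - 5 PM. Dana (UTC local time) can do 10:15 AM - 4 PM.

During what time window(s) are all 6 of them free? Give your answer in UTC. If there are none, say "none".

Priya in UTC: 09:00-16:00, 17:30-17:45.
Bashir in UTC: 10:15-12:00, 13:30-18:00 (subtract 6h to convert from UTC+6).
Jonas in UTC: 09:45-17:00 (subtract 6h to convert from UTC+6).
Pita in UTC: 09:00-11:45, 13:30-15:45, 16:15-16:30, 17:00-18:00.
Omar in UTC: 09:45-15:00, 15:30-17:00.
Dana in UTC: 10:15-16:00.
Priya ∩ Bashir: 10:15-12:00, 13:30-16:00, 17:30-17:45.
Priya ∩ Bashir ∩ Jonas: 10:15-12:00, 13:30-16:00.
Priya ∩ Bashir ∩ Jonas ∩ Pita: 10:15-11:45, 13:30-15:45.
Priya ∩ Bashir ∩ Jonas ∩ Pita ∩ Omar: 10:15-11:45, 13:30-15:00, 15:30-15:45.
Priya ∩ Bashir ∩ Jonas ∩ Pita ∩ Omar ∩ Dana: 10:15-11:45, 13:30-15:00, 15:30-15:45.
So the common availability across everyone is 10:15-11:45, 13:30-15:00, 15:30-15:45.

10:15-11:45, 13:30-15:00, 15:30-15:45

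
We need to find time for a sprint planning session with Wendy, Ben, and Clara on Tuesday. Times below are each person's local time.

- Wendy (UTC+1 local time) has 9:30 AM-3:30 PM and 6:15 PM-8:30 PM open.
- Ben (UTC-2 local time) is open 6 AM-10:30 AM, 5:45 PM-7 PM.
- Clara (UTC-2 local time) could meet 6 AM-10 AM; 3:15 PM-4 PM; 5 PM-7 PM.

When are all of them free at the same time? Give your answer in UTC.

08:30-12:00

Wendy in UTC: 08:30-14:30, 17:15-19:30 (subtract 1h to convert from UTC+1).
Ben in UTC: 08:00-12:30, 19:45-21:00 (add 2h to convert from UTC-2).
Clara in UTC: 08:00-12:00, 17:15-18:00, 19:00-21:00 (add 2h to convert from UTC-2).
Wendy ∩ Ben: 08:30-12:30.
Wendy ∩ Ben ∩ Clara: 08:30-12:00.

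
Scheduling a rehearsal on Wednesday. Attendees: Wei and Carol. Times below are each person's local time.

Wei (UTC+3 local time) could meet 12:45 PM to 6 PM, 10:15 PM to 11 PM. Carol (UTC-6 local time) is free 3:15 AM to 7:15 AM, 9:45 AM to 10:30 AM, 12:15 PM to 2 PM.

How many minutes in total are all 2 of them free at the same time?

Wei in UTC: 09:45-15:00, 19:15-20:00 (subtract 3h to convert from UTC+3).
Carol in UTC: 09:15-13:15, 15:45-16:30, 18:15-20:00 (add 6h to convert from UTC-6).
Wei ∩ Carol: 09:45-13:15, 19:15-20:00.
So the common availability across everyone is 09:45-13:15, 19:15-20:00.
Summing the common windows: 210 + 45 = 255 minutes.

255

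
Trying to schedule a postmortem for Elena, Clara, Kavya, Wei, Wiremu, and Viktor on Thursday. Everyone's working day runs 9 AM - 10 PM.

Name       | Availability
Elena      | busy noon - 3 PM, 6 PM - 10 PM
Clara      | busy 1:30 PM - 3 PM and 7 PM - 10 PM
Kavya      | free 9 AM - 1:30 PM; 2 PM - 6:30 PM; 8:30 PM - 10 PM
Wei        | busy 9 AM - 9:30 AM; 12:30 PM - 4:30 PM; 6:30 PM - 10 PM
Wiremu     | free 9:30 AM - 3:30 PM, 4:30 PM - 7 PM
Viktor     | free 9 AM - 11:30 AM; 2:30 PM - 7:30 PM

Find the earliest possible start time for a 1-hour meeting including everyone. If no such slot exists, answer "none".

09:30

Elena free: 09:00-12:00, 15:00-18:00 (invert busy blocks within the working day).
Clara free: 09:00-13:30, 15:00-19:00 (invert busy blocks within the working day).
Kavya free: 09:00-13:30, 14:00-18:30, 20:30-22:00.
Wei free: 09:30-12:30, 16:30-18:30 (invert busy blocks within the working day).
Wiremu free: 09:30-15:30, 16:30-19:00.
Viktor free: 09:00-11:30, 14:30-19:30.
Elena ∩ Clara: 09:00-12:00, 15:00-18:00.
Elena ∩ Clara ∩ Kavya: 09:00-12:00, 15:00-18:00.
Elena ∩ Clara ∩ Kavya ∩ Wei: 09:30-12:00, 16:30-18:00.
Elena ∩ Clara ∩ Kavya ∩ Wei ∩ Wiremu: 09:30-12:00, 16:30-18:00.
Elena ∩ Clara ∩ Kavya ∩ Wei ∩ Wiremu ∩ Viktor: 09:30-11:30, 16:30-18:00.
So the common availability across everyone is 09:30-11:30, 16:30-18:00.
The first common window of at least 60 minutes is 09:30-11:30, so the earliest start is 09:30.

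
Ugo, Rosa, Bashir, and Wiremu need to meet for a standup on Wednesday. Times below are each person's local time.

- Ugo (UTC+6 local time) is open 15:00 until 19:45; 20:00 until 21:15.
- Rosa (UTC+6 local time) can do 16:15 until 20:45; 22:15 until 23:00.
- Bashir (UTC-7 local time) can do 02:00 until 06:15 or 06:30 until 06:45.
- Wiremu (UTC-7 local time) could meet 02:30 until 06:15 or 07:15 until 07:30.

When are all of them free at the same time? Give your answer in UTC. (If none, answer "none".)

Ugo in UTC: 09:00-13:45, 14:00-15:15 (subtract 6h to convert from UTC+6).
Rosa in UTC: 10:15-14:45, 16:15-17:00 (subtract 6h to convert from UTC+6).
Bashir in UTC: 09:00-13:15, 13:30-13:45 (add 7h to convert from UTC-7).
Wiremu in UTC: 09:30-13:15, 14:15-14:30 (add 7h to convert from UTC-7).
Ugo ∩ Rosa: 10:15-13:45, 14:00-14:45.
Ugo ∩ Rosa ∩ Bashir: 10:15-13:15, 13:30-13:45.
Ugo ∩ Rosa ∩ Bashir ∩ Wiremu: 10:15-13:15.
Those are the intersection windows.

10:15-13:15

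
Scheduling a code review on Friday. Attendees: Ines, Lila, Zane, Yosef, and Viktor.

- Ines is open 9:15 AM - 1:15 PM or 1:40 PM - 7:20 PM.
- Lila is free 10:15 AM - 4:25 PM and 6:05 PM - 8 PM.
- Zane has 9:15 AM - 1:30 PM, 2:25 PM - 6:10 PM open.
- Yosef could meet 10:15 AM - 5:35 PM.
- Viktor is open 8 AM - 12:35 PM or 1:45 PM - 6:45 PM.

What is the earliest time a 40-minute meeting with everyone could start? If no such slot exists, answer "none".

10:15

Ines ∩ Lila: 10:15-13:15, 13:40-16:25, 18:05-19:20.
Ines ∩ Lila ∩ Zane: 10:15-13:15, 14:25-16:25, 18:05-18:10.
Ines ∩ Lila ∩ Zane ∩ Yosef: 10:15-13:15, 14:25-16:25.
Ines ∩ Lila ∩ Zane ∩ Yosef ∩ Viktor: 10:15-12:35, 14:25-16:25.
The first common window of at least 40 minutes is 10:15-12:35, so the earliest start is 10:15.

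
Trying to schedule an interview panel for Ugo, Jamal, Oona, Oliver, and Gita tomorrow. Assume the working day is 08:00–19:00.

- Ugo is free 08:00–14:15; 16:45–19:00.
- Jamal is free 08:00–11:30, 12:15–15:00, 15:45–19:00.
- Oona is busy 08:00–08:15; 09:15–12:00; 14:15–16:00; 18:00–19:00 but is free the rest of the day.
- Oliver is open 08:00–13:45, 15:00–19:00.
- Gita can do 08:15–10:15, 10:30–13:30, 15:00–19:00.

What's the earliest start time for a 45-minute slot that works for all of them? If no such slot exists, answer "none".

08:15

Ugo free: 08:00-14:15, 16:45-19:00.
Jamal free: 08:00-11:30, 12:15-15:00, 15:45-19:00.
Oona free: 08:15-09:15, 12:00-14:15, 16:00-18:00 (invert busy blocks within the working day).
Oliver free: 08:00-13:45, 15:00-19:00.
Gita free: 08:15-10:15, 10:30-13:30, 15:00-19:00.
Ugo ∩ Jamal: 08:00-11:30, 12:15-14:15, 16:45-19:00.
Ugo ∩ Jamal ∩ Oona: 08:15-09:15, 12:15-14:15, 16:45-18:00.
Ugo ∩ Jamal ∩ Oona ∩ Oliver: 08:15-09:15, 12:15-13:45, 16:45-18:00.
Ugo ∩ Jamal ∩ Oona ∩ Oliver ∩ Gita: 08:15-09:15, 12:15-13:30, 16:45-18:00.
The first common window of at least 45 minutes is 08:15-09:15, so the earliest start is 08:15.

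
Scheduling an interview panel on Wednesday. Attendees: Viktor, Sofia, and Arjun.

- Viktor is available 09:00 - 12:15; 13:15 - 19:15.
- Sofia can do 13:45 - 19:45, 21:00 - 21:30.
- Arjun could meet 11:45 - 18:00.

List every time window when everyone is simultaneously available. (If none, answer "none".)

Viktor ∩ Sofia: 13:45-19:15.
Viktor ∩ Sofia ∩ Arjun: 13:45-18:00.
So the common availability across everyone is 13:45-18:00.

13:45-18:00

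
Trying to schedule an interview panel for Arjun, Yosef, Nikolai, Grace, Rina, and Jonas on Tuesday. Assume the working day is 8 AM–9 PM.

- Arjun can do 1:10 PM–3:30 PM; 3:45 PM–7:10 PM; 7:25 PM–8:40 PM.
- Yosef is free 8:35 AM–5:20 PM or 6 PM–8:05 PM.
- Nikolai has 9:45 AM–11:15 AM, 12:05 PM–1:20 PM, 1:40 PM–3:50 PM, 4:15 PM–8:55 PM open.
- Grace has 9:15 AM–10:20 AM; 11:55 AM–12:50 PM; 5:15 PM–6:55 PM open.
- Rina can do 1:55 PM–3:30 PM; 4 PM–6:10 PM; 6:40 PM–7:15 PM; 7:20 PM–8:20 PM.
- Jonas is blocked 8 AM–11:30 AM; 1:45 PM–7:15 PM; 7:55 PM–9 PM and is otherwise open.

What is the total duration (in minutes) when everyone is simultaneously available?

Arjun free: 13:10-15:30, 15:45-19:10, 19:25-20:40.
Yosef free: 08:35-17:20, 18:00-20:05.
Nikolai free: 09:45-11:15, 12:05-13:20, 13:40-15:50, 16:15-20:55.
Grace free: 09:15-10:20, 11:55-12:50, 17:15-18:55.
Rina free: 13:55-15:30, 16:00-18:10, 18:40-19:15, 19:20-20:20.
Jonas free: 11:30-13:45, 19:15-19:55 (invert busy blocks within the working day).
Arjun ∩ Yosef: 13:10-15:30, 15:45-17:20, 18:00-19:10, 19:25-20:05.
Arjun ∩ Yosef ∩ Nikolai: 13:10-13:20, 13:40-15:30, 15:45-15:50, 16:15-17:20, 18:00-19:10, 19:25-20:05.
Arjun ∩ Yosef ∩ Nikolai ∩ Grace: 17:15-17:20, 18:00-18:55.
Arjun ∩ Yosef ∩ Nikolai ∩ Grace ∩ Rina: 17:15-17:20, 18:00-18:10, 18:40-18:55.
Arjun ∩ Yosef ∩ Nikolai ∩ Grace ∩ Rina ∩ Jonas: ∅.
There is no time when everyone is free.
There is no common window, so the total is 0 minutes.

0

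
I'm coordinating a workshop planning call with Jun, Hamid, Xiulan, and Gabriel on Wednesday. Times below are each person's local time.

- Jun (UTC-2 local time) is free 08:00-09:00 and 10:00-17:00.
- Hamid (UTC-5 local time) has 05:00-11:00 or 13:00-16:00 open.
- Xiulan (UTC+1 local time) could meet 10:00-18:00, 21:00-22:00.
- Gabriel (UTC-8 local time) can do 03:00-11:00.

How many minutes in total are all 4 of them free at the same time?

Jun in UTC: 10:00-11:00, 12:00-19:00 (add 2h to convert from UTC-2).
Hamid in UTC: 10:00-16:00, 18:00-21:00 (add 5h to convert from UTC-5).
Xiulan in UTC: 09:00-17:00, 20:00-21:00 (subtract 1h to convert from UTC+1).
Gabriel in UTC: 11:00-19:00 (add 8h to convert from UTC-8).
Jun ∩ Hamid: 10:00-11:00, 12:00-16:00, 18:00-19:00.
Jun ∩ Hamid ∩ Xiulan: 10:00-11:00, 12:00-16:00.
Jun ∩ Hamid ∩ Xiulan ∩ Gabriel: 12:00-16:00.
That's a single block of 240 minutes.

240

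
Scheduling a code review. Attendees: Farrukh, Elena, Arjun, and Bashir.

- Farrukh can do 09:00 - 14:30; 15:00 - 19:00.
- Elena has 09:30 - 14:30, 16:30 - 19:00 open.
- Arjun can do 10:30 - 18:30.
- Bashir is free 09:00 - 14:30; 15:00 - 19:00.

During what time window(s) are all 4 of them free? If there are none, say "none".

10:30-14:30, 16:30-18:30

Farrukh ∩ Elena: 09:30-14:30, 16:30-19:00.
Farrukh ∩ Elena ∩ Arjun: 10:30-14:30, 16:30-18:30.
Farrukh ∩ Elena ∩ Arjun ∩ Bashir: 10:30-14:30, 16:30-18:30.
So the common availability across everyone is 10:30-14:30, 16:30-18:30.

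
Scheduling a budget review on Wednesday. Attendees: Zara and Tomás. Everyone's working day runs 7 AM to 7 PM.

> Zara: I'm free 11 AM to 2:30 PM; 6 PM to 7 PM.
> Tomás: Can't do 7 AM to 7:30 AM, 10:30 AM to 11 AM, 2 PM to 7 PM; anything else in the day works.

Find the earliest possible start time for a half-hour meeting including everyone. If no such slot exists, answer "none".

Zara free: 11:00-14:30, 18:00-19:00.
Tomás free: 07:30-10:30, 11:00-14:00 (invert busy blocks within the working day).
Zara ∩ Tomás: 11:00-14:00.
Those are the intersection windows.
The first common window of at least 30 minutes is 11:00-14:00, so the earliest start is 11:00.

11:00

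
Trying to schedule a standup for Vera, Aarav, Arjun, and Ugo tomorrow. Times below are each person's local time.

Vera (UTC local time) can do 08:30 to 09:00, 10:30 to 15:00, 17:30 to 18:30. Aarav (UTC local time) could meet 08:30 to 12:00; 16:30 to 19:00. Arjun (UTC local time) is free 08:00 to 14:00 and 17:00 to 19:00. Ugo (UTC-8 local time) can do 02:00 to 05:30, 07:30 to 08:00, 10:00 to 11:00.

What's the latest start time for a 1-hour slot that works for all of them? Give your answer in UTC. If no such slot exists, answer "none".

11:00

Vera in UTC: 08:30-09:00, 10:30-15:00, 17:30-18:30.
Aarav in UTC: 08:30-12:00, 16:30-19:00.
Arjun in UTC: 08:00-14:00, 17:00-19:00.
Ugo in UTC: 10:00-13:30, 15:30-16:00, 18:00-19:00 (add 8h to convert from UTC-8).
Vera ∩ Aarav: 08:30-09:00, 10:30-12:00, 17:30-18:30.
Vera ∩ Aarav ∩ Arjun: 08:30-09:00, 10:30-12:00, 17:30-18:30.
Vera ∩ Aarav ∩ Arjun ∩ Ugo: 10:30-12:00, 18:00-18:30.
The last common window of at least 60 minutes is 10:30-12:00; a 60-minute meeting can start as late as 11:00 and still end by 12:00.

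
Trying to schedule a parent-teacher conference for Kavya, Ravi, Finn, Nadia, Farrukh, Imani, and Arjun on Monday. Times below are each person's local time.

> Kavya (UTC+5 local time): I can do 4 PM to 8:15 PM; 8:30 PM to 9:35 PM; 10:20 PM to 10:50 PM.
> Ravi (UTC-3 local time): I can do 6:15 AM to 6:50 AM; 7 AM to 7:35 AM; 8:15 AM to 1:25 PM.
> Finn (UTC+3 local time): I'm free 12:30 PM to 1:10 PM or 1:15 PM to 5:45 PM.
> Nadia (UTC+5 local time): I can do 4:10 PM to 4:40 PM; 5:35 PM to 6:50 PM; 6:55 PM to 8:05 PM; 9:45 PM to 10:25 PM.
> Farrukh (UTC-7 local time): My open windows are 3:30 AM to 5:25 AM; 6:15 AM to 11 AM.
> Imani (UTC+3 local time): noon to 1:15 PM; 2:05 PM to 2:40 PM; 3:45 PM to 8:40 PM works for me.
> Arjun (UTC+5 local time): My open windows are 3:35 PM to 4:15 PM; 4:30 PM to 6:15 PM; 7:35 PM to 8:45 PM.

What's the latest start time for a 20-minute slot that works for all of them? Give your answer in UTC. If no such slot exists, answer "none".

Kavya in UTC: 11:00-15:15, 15:30-16:35, 17:20-17:50 (subtract 5h to convert from UTC+5).
Ravi in UTC: 09:15-09:50, 10:00-10:35, 11:15-16:25 (add 3h to convert from UTC-3).
Finn in UTC: 09:30-10:10, 10:15-14:45 (subtract 3h to convert from UTC+3).
Nadia in UTC: 11:10-11:40, 12:35-13:50, 13:55-15:05, 16:45-17:25 (subtract 5h to convert from UTC+5).
Farrukh in UTC: 10:30-12:25, 13:15-18:00 (add 7h to convert from UTC-7).
Imani in UTC: 09:00-10:15, 11:05-11:40, 12:45-17:40 (subtract 3h to convert from UTC+3).
Arjun in UTC: 10:35-11:15, 11:30-13:15, 14:35-15:45 (subtract 5h to convert from UTC+5).
Kavya ∩ Ravi: 11:15-15:15, 15:30-16:25.
Kavya ∩ Ravi ∩ Finn: 11:15-14:45.
Kavya ∩ Ravi ∩ Finn ∩ Nadia: 11:15-11:40, 12:35-13:50, 13:55-14:45.
Kavya ∩ Ravi ∩ Finn ∩ Nadia ∩ Farrukh: 11:15-11:40, 13:15-13:50, 13:55-14:45.
Kavya ∩ Ravi ∩ Finn ∩ Nadia ∩ Farrukh ∩ Imani: 11:15-11:40, 13:15-13:50, 13:55-14:45.
Kavya ∩ Ravi ∩ Finn ∩ Nadia ∩ Farrukh ∩ Imani ∩ Arjun: 11:30-11:40, 14:35-14:45.
No common window is at least 20 minutes long.

none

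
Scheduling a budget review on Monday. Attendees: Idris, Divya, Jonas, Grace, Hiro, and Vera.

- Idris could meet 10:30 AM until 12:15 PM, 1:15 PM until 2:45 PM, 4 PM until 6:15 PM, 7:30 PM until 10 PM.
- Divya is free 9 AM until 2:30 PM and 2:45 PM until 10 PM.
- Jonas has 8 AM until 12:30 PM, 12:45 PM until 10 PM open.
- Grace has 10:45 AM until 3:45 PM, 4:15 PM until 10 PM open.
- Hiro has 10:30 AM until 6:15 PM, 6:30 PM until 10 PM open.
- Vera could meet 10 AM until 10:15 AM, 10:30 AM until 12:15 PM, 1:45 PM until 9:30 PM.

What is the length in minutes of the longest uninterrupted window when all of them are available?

Idris ∩ Divya: 10:30-12:15, 13:15-14:30, 16:00-18:15, 19:30-22:00.
Idris ∩ Divya ∩ Jonas: 10:30-12:15, 13:15-14:30, 16:00-18:15, 19:30-22:00.
Idris ∩ Divya ∩ Jonas ∩ Grace: 10:45-12:15, 13:15-14:30, 16:15-18:15, 19:30-22:00.
Idris ∩ Divya ∩ Jonas ∩ Grace ∩ Hiro: 10:45-12:15, 13:15-14:30, 16:15-18:15, 19:30-22:00.
Idris ∩ Divya ∩ Jonas ∩ Grace ∩ Hiro ∩ Vera: 10:45-12:15, 13:45-14:30, 16:15-18:15, 19:30-21:30.
Those are the intersection windows.
The longest is 16:15-18:15 at 120 minutes.

120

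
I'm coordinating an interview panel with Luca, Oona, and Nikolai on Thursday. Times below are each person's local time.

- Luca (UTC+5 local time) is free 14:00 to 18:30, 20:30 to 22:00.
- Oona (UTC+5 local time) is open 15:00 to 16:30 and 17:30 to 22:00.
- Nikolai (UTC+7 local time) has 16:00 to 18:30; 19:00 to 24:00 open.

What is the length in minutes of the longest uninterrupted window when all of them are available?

90

Luca in UTC: 09:00-13:30, 15:30-17:00 (subtract 5h to convert from UTC+5).
Oona in UTC: 10:00-11:30, 12:30-17:00 (subtract 5h to convert from UTC+5).
Nikolai in UTC: 09:00-11:30, 12:00-17:00 (subtract 7h to convert from UTC+7).
Luca ∩ Oona: 10:00-11:30, 12:30-13:30, 15:30-17:00.
Luca ∩ Oona ∩ Nikolai: 10:00-11:30, 12:30-13:30, 15:30-17:00.
The longest is 10:00-11:30 at 90 minutes.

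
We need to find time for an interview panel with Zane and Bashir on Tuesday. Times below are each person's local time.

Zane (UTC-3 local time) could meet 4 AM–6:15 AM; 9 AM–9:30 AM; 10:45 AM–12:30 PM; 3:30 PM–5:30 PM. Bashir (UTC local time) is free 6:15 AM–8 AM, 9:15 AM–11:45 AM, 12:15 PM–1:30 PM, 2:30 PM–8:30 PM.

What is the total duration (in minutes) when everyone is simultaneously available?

Zane in UTC: 07:00-09:15, 12:00-12:30, 13:45-15:30, 18:30-20:30 (add 3h to convert from UTC-3).
Bashir in UTC: 06:15-08:00, 09:15-11:45, 12:15-13:30, 14:30-20:30.
Zane ∩ Bashir: 07:00-08:00, 12:15-12:30, 14:30-15:30, 18:30-20:30.
Summing the common windows: 60 + 15 + 60 + 120 = 255 minutes.

255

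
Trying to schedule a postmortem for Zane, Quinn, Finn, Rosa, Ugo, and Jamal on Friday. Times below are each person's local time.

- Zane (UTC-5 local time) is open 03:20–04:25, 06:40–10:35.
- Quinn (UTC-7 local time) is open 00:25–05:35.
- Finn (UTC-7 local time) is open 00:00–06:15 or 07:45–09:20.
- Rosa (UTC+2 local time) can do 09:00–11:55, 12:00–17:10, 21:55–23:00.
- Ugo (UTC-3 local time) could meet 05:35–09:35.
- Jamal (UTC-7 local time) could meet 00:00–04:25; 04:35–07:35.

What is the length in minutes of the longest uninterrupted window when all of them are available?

55

Zane in UTC: 08:20-09:25, 11:40-15:35 (add 5h to convert from UTC-5).
Quinn in UTC: 07:25-12:35 (add 7h to convert from UTC-7).
Finn in UTC: 07:00-13:15, 14:45-16:20 (add 7h to convert from UTC-7).
Rosa in UTC: 07:00-09:55, 10:00-15:10, 19:55-21:00 (subtract 2h to convert from UTC+2).
Ugo in UTC: 08:35-12:35 (add 3h to convert from UTC-3).
Jamal in UTC: 07:00-11:25, 11:35-14:35 (add 7h to convert from UTC-7).
Zane ∩ Quinn: 08:20-09:25, 11:40-12:35.
Zane ∩ Quinn ∩ Finn: 08:20-09:25, 11:40-12:35.
Zane ∩ Quinn ∩ Finn ∩ Rosa: 08:20-09:25, 11:40-12:35.
Zane ∩ Quinn ∩ Finn ∩ Rosa ∩ Ugo: 08:35-09:25, 11:40-12:35.
Zane ∩ Quinn ∩ Finn ∩ Rosa ∩ Ugo ∩ Jamal: 08:35-09:25, 11:40-12:35.
The longest is 11:40-12:35 at 55 minutes.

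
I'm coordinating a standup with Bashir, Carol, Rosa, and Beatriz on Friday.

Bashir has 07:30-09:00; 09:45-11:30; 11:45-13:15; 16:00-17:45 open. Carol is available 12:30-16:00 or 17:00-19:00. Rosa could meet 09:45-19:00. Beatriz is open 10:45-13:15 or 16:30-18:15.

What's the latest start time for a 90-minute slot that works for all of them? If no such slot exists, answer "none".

none

Bashir ∩ Carol: 12:30-13:15, 17:00-17:45.
Bashir ∩ Carol ∩ Rosa: 12:30-13:15, 17:00-17:45.
Bashir ∩ Carol ∩ Rosa ∩ Beatriz: 12:30-13:15, 17:00-17:45.
No common window is at least 90 minutes long.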